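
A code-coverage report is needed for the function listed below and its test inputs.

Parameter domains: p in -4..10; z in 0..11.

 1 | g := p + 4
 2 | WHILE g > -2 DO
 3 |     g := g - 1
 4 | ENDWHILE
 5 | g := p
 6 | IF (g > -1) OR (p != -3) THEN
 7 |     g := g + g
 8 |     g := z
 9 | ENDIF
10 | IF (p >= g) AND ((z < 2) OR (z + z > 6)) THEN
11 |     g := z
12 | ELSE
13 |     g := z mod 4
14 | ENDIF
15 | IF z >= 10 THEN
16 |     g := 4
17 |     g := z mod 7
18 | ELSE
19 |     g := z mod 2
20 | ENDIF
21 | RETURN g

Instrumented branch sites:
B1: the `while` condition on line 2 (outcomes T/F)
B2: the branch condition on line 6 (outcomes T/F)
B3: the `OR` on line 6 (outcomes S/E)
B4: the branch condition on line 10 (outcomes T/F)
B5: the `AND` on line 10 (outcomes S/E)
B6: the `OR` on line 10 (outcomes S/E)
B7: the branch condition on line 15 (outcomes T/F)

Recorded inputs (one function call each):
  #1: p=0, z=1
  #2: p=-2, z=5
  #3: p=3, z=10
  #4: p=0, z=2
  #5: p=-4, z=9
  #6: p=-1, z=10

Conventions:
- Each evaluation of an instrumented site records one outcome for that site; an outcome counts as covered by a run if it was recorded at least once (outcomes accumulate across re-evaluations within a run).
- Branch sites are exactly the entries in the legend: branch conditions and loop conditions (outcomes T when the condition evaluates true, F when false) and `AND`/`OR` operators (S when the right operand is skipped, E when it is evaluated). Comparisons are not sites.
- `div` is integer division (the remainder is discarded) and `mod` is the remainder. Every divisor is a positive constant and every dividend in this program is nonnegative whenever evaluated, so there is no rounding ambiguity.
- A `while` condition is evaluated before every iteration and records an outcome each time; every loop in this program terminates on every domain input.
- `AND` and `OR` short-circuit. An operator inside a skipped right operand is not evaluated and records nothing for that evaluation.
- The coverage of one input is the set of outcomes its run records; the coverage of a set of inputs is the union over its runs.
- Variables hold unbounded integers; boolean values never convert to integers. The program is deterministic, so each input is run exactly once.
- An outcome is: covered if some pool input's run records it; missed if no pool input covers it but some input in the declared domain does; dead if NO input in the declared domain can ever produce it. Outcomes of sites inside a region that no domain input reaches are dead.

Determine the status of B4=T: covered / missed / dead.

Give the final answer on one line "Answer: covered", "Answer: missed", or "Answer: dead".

no pool input records B4=T
but domain input (p=-3, z=0) does record it -> reachable, so missed

Answer: missed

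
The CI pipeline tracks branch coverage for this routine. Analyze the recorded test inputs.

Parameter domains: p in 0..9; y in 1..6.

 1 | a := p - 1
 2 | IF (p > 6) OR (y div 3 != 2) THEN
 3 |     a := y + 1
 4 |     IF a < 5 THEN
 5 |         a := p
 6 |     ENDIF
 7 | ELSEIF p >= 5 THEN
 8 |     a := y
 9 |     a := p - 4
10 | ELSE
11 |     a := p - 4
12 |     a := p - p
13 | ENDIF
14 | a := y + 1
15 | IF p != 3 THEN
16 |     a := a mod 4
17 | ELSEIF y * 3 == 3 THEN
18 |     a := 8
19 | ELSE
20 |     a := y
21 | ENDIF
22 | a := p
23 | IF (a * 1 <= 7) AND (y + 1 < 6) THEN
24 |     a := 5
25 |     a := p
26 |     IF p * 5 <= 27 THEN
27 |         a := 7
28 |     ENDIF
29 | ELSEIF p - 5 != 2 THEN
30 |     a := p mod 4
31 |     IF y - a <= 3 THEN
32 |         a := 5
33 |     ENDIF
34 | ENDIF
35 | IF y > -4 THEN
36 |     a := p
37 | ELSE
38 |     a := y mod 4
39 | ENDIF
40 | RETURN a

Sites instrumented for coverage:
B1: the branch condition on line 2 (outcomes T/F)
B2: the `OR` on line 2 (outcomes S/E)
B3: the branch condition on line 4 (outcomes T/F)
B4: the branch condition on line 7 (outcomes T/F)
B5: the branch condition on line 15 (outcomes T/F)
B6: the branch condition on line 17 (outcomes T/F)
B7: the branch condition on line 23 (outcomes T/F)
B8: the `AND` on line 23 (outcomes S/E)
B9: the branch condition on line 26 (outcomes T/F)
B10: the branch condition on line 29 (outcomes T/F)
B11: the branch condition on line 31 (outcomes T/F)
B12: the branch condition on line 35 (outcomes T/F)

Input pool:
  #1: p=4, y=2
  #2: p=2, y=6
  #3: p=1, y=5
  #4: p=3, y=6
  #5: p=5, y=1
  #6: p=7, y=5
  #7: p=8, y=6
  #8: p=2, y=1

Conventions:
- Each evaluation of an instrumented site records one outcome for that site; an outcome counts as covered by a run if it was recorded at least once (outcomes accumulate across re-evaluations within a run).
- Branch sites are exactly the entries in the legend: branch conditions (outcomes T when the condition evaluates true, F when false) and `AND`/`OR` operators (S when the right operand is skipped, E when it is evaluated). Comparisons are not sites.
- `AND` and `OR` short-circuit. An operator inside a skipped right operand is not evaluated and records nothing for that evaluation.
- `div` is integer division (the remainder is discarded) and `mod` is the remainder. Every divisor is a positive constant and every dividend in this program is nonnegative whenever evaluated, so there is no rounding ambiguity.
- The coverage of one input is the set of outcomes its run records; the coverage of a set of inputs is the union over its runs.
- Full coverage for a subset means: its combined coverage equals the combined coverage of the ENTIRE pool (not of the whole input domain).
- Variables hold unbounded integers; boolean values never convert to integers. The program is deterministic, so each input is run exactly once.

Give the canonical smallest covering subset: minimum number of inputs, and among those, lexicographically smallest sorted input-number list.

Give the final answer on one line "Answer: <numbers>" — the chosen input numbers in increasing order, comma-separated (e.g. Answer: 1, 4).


input #1, p=4, y=2: events B2->E, B1->T, B3->T, B5->T, B8->E, B7->T, B9->T, B12->T; outcomes B1=T, B2=E, B3=T, B5=T, B7=T, B8=E, B9=T, B12=T
input #2, p=2, y=6: events B2->E, B1->F, B4->F, B5->T, B8->E, B7->F, B10->T, B11->F, B12->T; outcomes B1=F, B2=E, B4=F, B5=T, B7=F, B8=E, B10=T, B11=F, B12=T
input #3, p=1, y=5: events B2->E, B1->T, B3->F, B5->T, B8->E, B7->F, B10->T, B11->F, B12->T; outcomes B1=T, B2=E, B3=F, B5=T, B7=F, B8=E, B10=T, B11=F, B12=T
input #4, p=3, y=6: events B2->E, B1->F, B4->F, B5->F, B6->F, B8->E, B7->F, B10->T, B11->T, B12->T; outcomes B1=F, B2=E, B4=F, B5=F, B6=F, B7=F, B8=E, B10=T, B11=T, B12=T
input #5, p=5, y=1: events B2->E, B1->T, B3->T, B5->T, B8->E, B7->T, B9->T, B12->T; outcomes B1=T, B2=E, B3=T, B5=T, B7=T, B8=E, B9=T, B12=T
input #6, p=7, y=5: events B2->S, B1->T, B3->F, B5->T, B8->E, B7->F, B10->F, B12->T; outcomes B1=T, B2=S, B3=F, B5=T, B7=F, B8=E, B10=F, B12=T
input #7, p=8, y=6: events B2->S, B1->T, B3->F, B5->T, B8->S, B7->F, B10->T, B11->F, B12->T; outcomes B1=T, B2=S, B3=F, B5=T, B7=F, B8=S, B10=T, B11=F, B12=T
input #8, p=2, y=1: events B2->E, B1->T, B3->T, B5->T, B8->E, B7->T, B9->T, B12->T; outcomes B1=T, B2=E, B3=T, B5=T, B7=T, B8=E, B9=T, B12=T
the full pool covers 20 outcomes: B1=T, B1=F, B2=S, B2=E, B3=T, B3=F, B4=F, B5=T, B5=F, B6=F, B7=T, B7=F, B8=S, B8=E, B9=T, B10=T, B10=F, B11=T, B11=F, B12=T
no size-1 subset reaches all 20 outcomes (best union: 10/20)
no size-2 subset reaches all 20 outcomes (best union: 16/20)
no size-3 subset reaches all 20 outcomes (best union: 19/20)
size 4: inputs {1, 4, 6, 7} cover all 20 outcomes, and no lexicographically smaller subset of this size does
Answer: 1, 4, 6, 7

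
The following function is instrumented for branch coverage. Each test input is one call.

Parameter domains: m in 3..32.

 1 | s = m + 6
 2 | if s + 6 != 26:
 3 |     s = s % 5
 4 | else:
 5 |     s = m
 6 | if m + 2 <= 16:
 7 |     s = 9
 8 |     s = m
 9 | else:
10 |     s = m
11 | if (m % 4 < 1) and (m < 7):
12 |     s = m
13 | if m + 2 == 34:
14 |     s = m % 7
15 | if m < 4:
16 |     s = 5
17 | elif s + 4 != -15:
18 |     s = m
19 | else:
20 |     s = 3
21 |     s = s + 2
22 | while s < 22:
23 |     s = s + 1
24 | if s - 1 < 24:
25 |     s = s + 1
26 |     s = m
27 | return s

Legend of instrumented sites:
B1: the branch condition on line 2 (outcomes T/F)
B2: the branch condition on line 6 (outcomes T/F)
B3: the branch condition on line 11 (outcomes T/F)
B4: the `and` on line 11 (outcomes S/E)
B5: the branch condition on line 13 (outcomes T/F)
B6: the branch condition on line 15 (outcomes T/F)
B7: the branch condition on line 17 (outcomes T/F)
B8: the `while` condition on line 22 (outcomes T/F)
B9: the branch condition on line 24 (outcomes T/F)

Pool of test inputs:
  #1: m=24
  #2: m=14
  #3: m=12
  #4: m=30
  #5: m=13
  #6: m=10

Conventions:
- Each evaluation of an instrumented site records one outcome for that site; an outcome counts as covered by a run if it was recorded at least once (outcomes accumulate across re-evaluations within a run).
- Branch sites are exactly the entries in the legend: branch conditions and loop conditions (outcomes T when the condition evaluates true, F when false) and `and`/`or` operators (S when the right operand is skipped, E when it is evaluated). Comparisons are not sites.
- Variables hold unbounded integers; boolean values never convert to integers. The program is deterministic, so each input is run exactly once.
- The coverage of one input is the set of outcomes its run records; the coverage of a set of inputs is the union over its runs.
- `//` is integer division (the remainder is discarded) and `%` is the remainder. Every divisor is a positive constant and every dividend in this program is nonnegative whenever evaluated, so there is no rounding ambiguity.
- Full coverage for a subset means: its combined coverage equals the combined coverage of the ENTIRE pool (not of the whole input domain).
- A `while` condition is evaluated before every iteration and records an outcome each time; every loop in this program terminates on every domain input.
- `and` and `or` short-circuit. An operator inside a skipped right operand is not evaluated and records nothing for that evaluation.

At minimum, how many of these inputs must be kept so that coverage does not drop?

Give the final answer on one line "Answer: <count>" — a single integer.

run #1 (m=24) records B1=T, B2=F, B3=F, B4=E, B5=F, B6=F, B7=T, B8=F, B9=T
run #2 (m=14) records B1=F, B2=T, B3=F, B4=S, B5=F, B6=F, B7=T, B8=T, B8=F, B9=T
run #3 (m=12) records B1=T, B2=T, B3=F, B4=E, B5=F, B6=F, B7=T, B8=T, B8=F, B9=T
run #4 (m=30) records B1=T, B2=F, B3=F, B4=S, B5=F, B6=F, B7=T, B8=F, B9=F
run #5 (m=13) records B1=T, B2=T, B3=F, B4=S, B5=F, B6=F, B7=T, B8=T, B8=F, B9=T
run #6 (m=10) records B1=T, B2=T, B3=F, B4=S, B5=F, B6=F, B7=T, B8=T, B8=F, B9=T
together the pool reaches 14 outcomes: B1=T, B1=F, B2=T, B2=F, B3=F, B4=S, B4=E, B5=F, B6=F, B7=T, B8=T, B8=F, B9=T, B9=F
every size-1 subset falls short of the 14 outcomes (best: 10/14)
every size-2 subset falls short of the 14 outcomes (best: 13/14)
at size 3, {1, 2, 4} reaches all 14 outcomes; every lexicographically earlier size-3 subset fails

Answer: 3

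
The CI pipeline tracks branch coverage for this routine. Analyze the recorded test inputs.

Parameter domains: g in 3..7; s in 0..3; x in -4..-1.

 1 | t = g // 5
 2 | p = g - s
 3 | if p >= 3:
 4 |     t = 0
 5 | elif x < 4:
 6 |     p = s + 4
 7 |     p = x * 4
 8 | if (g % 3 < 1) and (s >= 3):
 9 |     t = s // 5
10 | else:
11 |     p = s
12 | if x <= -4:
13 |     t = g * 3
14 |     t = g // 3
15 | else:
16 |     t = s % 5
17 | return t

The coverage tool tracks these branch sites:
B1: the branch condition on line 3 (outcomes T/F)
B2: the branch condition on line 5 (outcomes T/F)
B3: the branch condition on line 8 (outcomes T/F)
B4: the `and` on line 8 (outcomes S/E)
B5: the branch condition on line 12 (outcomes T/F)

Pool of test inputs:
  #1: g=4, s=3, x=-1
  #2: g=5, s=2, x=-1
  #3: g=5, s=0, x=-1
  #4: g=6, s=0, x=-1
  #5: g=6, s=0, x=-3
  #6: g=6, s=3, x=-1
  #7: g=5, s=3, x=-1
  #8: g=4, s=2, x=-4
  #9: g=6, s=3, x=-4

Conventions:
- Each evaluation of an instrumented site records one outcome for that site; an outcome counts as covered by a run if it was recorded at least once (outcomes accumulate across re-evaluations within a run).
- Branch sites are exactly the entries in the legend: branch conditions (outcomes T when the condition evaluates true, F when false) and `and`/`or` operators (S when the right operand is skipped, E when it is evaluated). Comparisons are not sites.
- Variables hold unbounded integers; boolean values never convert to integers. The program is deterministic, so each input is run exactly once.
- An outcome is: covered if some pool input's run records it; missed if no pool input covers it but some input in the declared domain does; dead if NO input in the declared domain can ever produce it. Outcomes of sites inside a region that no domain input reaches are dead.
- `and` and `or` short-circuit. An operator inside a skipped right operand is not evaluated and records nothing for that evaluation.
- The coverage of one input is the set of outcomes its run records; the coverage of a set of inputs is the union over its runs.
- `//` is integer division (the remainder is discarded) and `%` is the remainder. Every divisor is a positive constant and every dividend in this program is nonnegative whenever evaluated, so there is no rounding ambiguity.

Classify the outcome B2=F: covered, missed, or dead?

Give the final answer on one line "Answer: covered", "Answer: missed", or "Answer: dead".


no pool input records B2=F
checking all 80 inputs in the declared domain: B2=F is never recorded -> dead
Answer: dead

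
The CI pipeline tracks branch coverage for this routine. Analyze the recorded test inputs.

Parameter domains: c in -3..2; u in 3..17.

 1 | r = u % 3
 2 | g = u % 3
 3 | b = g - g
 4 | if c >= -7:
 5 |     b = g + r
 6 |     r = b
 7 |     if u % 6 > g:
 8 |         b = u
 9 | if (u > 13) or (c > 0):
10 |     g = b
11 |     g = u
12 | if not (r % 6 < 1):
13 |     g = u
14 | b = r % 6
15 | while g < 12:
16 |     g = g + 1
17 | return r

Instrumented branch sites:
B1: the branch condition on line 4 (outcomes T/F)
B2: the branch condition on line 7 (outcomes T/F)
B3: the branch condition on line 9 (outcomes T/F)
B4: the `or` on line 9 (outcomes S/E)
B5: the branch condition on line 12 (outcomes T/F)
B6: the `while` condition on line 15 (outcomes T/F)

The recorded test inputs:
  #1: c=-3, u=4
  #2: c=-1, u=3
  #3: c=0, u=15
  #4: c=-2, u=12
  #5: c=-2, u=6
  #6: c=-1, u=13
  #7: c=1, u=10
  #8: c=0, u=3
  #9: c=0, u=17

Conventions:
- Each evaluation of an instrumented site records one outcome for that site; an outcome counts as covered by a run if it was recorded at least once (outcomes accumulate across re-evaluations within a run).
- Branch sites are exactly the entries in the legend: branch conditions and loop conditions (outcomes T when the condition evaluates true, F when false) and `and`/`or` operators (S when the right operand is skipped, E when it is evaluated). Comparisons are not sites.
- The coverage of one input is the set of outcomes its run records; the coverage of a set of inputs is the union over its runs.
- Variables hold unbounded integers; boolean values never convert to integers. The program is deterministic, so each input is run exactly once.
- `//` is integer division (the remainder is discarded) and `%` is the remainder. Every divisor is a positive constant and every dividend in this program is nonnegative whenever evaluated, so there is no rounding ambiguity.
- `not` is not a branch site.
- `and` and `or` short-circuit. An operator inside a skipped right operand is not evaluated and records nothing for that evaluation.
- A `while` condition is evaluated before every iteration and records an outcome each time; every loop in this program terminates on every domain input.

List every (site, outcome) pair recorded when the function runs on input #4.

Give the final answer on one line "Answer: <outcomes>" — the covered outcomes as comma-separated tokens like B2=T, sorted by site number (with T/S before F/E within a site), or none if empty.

Running input #4 (c=-2, u=12), event by event:
  B1->T, B2->F, B4->E, B3->F, B5->F, B6->T, B6->T, B6->T, B6->T, B6->T
  B6->T, B6->T, B6->T, B6->T, B6->T, B6->T, B6->T, B6->F
deduplicating events, the covered set is: B1=T, B2=F, B3=F, B4=E, B5=F, B6=T, B6=F

Answer: B1=T, B2=F, B3=F, B4=E, B5=F, B6=T, B6=F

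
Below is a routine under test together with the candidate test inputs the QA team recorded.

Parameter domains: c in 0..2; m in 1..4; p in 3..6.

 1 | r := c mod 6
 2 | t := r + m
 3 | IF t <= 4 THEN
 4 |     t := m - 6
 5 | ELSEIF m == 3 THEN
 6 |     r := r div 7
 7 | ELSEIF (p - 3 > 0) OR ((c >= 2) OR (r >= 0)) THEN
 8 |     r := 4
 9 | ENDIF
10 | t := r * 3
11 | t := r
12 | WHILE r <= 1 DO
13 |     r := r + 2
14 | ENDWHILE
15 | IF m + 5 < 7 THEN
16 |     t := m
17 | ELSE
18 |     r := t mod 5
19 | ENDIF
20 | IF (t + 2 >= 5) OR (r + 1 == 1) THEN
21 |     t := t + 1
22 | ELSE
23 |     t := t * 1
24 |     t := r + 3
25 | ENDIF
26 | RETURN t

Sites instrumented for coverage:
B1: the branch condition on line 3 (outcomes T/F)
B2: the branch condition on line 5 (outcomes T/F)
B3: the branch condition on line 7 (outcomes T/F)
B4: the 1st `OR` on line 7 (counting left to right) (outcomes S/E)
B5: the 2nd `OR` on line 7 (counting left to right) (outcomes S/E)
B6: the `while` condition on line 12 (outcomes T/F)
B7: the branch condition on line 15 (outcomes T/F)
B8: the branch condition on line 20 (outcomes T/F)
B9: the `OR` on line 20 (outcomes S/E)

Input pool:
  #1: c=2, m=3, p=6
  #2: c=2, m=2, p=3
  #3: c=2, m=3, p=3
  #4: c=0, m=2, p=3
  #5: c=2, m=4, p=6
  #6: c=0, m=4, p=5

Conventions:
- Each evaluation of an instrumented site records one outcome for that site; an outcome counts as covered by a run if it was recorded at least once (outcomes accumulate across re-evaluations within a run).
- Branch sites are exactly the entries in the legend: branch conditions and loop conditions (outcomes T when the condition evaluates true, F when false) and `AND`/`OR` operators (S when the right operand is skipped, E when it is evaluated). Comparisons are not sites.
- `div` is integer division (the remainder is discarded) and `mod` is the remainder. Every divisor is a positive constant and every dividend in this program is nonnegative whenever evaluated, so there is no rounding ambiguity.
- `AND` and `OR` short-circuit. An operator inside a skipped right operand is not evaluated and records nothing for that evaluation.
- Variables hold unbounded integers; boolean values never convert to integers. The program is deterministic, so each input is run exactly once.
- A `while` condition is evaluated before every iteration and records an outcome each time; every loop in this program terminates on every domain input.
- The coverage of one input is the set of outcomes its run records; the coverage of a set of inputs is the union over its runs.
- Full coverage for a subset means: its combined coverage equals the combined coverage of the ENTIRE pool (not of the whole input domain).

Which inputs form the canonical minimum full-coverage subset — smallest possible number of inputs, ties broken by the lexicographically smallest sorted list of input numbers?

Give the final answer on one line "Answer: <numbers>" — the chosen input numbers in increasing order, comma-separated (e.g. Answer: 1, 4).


test 1 (c=2, m=3, p=6) fires B1->F, B2->T, B6->T, B6->F, B7->F, B9->E, B8->T; hits B1=F, B2=T, B6=T, B6=F, B7=F, B8=T, B9=E
test 2 (c=2, m=2, p=3) fires B1->T, B6->F, B7->F, B9->E, B8->F; hits B1=T, B6=F, B7=F, B8=F, B9=E
test 3 (c=2, m=3, p=3) fires B1->F, B2->T, B6->T, B6->F, B7->F, B9->E, B8->T; hits B1=F, B2=T, B6=T, B6=F, B7=F, B8=T, B9=E
test 4 (c=0, m=2, p=3) fires B1->T, B6->T, B6->F, B7->F, B9->E, B8->T; hits B1=T, B6=T, B6=F, B7=F, B8=T, B9=E
test 5 (c=2, m=4, p=6) fires B1->F, B2->F, B4->S, B3->T, B6->F, B7->F, B9->S, B8->T; hits B1=F, B2=F, B3=T, B4=S, B6=F, B7=F, B8=T, B9=S
test 6 (c=0, m=4, p=5) fires B1->T, B6->T, B6->F, B7->F, B9->E, B8->T; hits B1=T, B6=T, B6=F, B7=F, B8=T, B9=E
pool-wide coverage (13 outcomes): B1=T, B1=F, B2=T, B2=F, B3=T, B4=S, B6=T, B6=F, B7=F, B8=T, B8=F, B9=S, B9=E
every size-1 subset falls short of the 13 outcomes (best: 8/13)
every size-2 subset falls short of the 13 outcomes (best: 11/13)
size 3: inputs {1, 2, 5} cover all 13 outcomes, and no lexicographically smaller subset of this size does
Answer: 1, 2, 5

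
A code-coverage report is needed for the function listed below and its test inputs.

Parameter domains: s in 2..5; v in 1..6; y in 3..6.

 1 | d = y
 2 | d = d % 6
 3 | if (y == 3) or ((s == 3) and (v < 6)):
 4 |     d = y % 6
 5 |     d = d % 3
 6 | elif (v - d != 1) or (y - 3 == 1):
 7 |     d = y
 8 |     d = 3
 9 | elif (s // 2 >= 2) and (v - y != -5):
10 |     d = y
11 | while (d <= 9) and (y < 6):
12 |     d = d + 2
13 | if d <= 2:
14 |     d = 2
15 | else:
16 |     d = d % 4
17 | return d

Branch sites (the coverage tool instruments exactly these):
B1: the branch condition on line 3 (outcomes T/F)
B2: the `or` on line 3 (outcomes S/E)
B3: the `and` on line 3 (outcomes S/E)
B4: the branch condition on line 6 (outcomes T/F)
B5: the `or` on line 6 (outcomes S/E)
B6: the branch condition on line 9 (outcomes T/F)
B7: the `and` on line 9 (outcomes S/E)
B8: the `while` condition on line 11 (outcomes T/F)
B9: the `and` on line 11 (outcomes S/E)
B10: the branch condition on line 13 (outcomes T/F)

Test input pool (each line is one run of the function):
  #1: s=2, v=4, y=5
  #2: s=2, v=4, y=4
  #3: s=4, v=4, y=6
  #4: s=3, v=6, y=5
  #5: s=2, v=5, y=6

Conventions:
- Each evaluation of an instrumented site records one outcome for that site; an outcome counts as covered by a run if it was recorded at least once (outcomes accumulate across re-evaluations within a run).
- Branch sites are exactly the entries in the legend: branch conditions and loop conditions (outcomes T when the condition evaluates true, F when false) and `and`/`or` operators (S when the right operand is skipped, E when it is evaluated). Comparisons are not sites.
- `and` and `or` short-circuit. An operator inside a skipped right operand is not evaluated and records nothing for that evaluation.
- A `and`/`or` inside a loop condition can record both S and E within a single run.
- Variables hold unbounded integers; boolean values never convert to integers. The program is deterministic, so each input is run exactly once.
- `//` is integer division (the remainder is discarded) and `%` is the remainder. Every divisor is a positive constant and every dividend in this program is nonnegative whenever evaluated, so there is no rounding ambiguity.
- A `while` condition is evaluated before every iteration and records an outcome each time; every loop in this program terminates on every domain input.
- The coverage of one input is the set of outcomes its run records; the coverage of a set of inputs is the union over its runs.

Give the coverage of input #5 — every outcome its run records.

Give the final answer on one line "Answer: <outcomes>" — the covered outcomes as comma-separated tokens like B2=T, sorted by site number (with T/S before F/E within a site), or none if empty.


Tracing the run of input #5 (s=2, v=5, y=6):
  B2->E, B3->S, B1->F, B5->S, B4->T, B9->E, B8->F, B10->F
deduplicating events, the covered set is: B1=F, B2=E, B3=S, B4=T, B5=S, B8=F, B9=E, B10=F
Answer: B1=F, B2=E, B3=S, B4=T, B5=S, B8=F, B9=E, B10=F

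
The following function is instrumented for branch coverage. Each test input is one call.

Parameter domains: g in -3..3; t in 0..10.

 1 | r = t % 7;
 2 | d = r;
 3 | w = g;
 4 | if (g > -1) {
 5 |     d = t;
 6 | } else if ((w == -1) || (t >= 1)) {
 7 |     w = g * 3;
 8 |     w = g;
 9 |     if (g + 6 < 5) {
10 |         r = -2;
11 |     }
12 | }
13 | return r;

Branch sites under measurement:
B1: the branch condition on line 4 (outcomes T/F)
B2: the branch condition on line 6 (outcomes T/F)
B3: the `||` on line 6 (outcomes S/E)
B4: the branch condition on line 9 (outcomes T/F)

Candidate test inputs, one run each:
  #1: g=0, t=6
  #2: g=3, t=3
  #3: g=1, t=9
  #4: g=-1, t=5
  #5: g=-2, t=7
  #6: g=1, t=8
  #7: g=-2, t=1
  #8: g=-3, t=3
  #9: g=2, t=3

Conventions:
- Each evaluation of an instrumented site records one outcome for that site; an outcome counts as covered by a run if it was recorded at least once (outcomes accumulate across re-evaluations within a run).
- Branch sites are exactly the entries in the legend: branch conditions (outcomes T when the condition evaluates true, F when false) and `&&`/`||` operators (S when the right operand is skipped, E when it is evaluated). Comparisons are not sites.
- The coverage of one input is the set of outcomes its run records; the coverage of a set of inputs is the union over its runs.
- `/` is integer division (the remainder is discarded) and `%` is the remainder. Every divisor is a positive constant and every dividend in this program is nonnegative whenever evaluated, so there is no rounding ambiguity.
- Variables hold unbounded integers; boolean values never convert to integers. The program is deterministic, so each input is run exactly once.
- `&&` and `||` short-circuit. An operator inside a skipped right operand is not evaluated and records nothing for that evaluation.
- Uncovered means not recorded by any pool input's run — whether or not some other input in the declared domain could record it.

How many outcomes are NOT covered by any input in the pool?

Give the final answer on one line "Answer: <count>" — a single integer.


run #1 (g=0, t=6) runs B1->T; records B1=T
run #2 (g=3, t=3) runs B1->T; records B1=T
run #3 (g=1, t=9) runs B1->T; records B1=T
run #4 (g=-1, t=5) runs B1->F, B3->S, B2->T, B4->F; records B1=F, B2=T, B3=S, B4=F
run #5 (g=-2, t=7) runs B1->F, B3->E, B2->T, B4->T; records B1=F, B2=T, B3=E, B4=T
run #6 (g=1, t=8) runs B1->T; records B1=T
run #7 (g=-2, t=1) runs B1->F, B3->E, B2->T, B4->T; records B1=F, B2=T, B3=E, B4=T
run #8 (g=-3, t=3) runs B1->F, B3->E, B2->T, B4->T; records B1=F, B2=T, B3=E, B4=T
run #9 (g=2, t=3) runs B1->T; records B1=T
union over the pool: B1=T, B1=F, B2=T, B3=S, B3=E, B4=T, B4=F
uncovered (1 of 8): B2=F
Answer: 1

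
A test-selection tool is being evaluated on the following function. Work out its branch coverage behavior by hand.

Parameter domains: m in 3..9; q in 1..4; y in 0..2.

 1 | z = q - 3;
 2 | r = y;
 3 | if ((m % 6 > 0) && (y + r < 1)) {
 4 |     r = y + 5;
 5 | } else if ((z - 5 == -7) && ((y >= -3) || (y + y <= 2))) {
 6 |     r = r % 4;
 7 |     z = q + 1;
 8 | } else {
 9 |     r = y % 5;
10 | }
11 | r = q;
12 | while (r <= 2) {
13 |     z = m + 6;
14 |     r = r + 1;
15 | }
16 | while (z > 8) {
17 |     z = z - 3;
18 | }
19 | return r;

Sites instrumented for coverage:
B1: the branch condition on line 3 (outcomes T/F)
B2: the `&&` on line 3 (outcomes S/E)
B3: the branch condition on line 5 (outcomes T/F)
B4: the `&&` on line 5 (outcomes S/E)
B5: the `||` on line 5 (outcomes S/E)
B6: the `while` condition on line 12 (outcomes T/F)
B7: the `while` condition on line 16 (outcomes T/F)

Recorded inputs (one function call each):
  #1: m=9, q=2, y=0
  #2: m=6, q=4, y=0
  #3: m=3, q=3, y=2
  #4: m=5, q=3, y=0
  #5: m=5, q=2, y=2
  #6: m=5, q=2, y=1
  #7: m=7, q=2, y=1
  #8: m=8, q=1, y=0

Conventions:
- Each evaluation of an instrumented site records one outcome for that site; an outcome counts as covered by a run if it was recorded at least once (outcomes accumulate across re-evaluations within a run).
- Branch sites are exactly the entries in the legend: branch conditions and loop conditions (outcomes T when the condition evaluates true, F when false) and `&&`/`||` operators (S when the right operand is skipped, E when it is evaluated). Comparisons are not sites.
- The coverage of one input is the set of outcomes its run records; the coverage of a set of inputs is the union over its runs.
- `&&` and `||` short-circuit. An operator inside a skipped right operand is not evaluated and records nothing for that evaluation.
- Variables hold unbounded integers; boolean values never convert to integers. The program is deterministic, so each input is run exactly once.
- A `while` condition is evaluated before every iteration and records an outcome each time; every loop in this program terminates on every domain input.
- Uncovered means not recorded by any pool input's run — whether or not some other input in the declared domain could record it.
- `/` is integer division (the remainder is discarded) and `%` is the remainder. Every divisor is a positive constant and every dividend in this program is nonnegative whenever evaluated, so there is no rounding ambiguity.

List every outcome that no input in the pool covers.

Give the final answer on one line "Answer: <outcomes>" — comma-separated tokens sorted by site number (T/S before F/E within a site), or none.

run #1 (m=9, q=2, y=0) records B1=T, B2=E, B6=T, B6=F, B7=T, B7=F
run #2 (m=6, q=4, y=0) records B1=F, B2=S, B3=F, B4=S, B6=F, B7=F
run #3 (m=3, q=3, y=2) records B1=F, B2=E, B3=F, B4=S, B6=F, B7=F
run #4 (m=5, q=3, y=0) records B1=T, B2=E, B6=F, B7=F
run #5 (m=5, q=2, y=2) records B1=F, B2=E, B3=F, B4=S, B6=T, B6=F, B7=T, B7=F
run #6 (m=5, q=2, y=1) records B1=F, B2=E, B3=F, B4=S, B6=T, B6=F, B7=T, B7=F
run #7 (m=7, q=2, y=1) records B1=F, B2=E, B3=F, B4=S, B6=T, B6=F, B7=T, B7=F
run #8 (m=8, q=1, y=0) records B1=T, B2=E, B6=T, B6=F, B7=T, B7=F
union over the pool: B1=T, B1=F, B2=S, B2=E, B3=F, B4=S, B6=T, B6=F, B7=T, B7=F
uncovered (4 of 14): B3=T, B4=E, B5=S, B5=E

Answer: B3=T, B4=E, B5=S, B5=E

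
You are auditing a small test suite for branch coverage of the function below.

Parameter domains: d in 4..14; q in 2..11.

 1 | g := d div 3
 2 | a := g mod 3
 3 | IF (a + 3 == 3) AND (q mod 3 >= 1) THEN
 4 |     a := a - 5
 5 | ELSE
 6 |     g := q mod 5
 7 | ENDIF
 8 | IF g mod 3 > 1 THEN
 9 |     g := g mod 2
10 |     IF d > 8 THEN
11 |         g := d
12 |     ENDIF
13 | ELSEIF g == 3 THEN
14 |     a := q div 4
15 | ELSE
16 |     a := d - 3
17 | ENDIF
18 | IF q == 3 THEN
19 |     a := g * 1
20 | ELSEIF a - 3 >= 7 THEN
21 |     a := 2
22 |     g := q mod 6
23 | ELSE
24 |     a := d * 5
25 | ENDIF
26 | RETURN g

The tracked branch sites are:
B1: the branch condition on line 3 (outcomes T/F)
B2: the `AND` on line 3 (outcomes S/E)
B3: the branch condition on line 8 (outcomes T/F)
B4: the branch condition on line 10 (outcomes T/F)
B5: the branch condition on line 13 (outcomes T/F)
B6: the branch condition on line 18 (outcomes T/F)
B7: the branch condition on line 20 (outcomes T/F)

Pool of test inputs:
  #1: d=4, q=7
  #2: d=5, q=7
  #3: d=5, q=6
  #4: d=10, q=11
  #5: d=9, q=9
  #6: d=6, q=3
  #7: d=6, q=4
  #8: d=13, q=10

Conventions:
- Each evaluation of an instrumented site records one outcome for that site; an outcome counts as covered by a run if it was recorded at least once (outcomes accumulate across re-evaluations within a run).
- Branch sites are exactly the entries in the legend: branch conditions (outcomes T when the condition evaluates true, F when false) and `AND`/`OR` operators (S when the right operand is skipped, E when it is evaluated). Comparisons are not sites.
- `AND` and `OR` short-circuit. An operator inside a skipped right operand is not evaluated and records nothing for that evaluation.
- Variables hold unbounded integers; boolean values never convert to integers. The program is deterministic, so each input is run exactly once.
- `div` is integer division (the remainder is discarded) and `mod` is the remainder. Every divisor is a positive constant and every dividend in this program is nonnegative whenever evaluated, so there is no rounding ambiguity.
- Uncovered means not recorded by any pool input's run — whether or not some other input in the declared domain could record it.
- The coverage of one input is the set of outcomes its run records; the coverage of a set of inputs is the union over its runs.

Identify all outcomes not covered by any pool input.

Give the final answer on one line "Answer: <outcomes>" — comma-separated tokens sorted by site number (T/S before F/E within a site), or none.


input #1, d=4, q=7: outcomes B1=F, B2=S, B3=T, B4=F, B6=F, B7=F
input #2, d=5, q=7: outcomes B1=F, B2=S, B3=T, B4=F, B6=F, B7=F
input #3, d=5, q=6: outcomes B1=F, B2=S, B3=F, B5=F, B6=F, B7=F
input #4, d=10, q=11: outcomes B1=T, B2=E, B3=F, B5=T, B6=F, B7=F
input #5, d=9, q=9: outcomes B1=F, B2=E, B3=F, B5=F, B6=F, B7=F
input #6, d=6, q=3: outcomes B1=F, B2=S, B3=F, B5=T, B6=T
input #7, d=6, q=4: outcomes B1=F, B2=S, B3=F, B5=F, B6=F, B7=F
input #8, d=13, q=10: outcomes B1=F, B2=S, B3=F, B5=F, B6=F, B7=T
union over the pool: B1=T, B1=F, B2=S, B2=E, B3=T, B3=F, B4=F, B5=T, B5=F, B6=T, B6=F, B7=T, B7=F
uncovered (1 of 14): B4=T
Answer: B4=T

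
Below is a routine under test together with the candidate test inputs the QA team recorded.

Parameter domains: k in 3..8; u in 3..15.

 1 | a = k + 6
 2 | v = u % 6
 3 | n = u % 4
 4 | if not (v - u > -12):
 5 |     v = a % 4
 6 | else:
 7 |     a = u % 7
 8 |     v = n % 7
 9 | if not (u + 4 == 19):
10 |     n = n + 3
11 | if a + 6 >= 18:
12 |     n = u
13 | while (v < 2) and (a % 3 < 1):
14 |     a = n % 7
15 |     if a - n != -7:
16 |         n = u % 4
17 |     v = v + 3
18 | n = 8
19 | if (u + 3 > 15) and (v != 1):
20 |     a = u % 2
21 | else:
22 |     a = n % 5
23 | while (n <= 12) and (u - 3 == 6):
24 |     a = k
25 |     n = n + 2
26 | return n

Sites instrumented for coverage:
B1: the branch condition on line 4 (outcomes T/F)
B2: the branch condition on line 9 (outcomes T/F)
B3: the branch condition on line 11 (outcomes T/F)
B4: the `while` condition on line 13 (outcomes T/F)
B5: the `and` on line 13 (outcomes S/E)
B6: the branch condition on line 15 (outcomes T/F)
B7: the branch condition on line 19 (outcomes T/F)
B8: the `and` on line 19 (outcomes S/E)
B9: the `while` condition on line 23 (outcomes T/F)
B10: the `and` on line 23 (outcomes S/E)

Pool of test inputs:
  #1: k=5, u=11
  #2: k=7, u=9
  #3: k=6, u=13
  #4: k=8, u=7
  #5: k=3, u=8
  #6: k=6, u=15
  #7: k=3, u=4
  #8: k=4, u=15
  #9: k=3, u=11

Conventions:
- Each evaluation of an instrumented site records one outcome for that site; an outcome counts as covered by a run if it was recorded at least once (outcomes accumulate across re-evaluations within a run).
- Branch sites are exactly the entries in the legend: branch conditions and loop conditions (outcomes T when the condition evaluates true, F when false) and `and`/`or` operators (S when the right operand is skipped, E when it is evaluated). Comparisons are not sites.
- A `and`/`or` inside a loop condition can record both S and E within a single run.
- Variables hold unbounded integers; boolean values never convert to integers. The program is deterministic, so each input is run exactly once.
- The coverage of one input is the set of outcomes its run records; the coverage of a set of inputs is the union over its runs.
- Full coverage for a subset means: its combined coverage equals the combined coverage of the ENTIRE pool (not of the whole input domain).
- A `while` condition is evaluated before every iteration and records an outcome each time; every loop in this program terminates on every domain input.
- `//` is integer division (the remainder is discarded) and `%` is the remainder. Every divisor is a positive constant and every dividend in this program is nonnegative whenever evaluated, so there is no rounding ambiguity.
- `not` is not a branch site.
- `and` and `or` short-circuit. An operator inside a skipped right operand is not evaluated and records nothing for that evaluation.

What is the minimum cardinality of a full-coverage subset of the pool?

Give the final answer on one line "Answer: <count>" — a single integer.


test 1 (k=5, u=11) fires B1->F, B2->T, B3->F, B5->S, B4->F, B8->S, B7->F, B10->E, B9->F; hits B1=F, B2=T, B3=F, B4=F, B5=S, B7=F, B8=S, B9=F, B10=E
test 2 (k=7, u=9) fires B1->F, B2->T, B3->F, B5->E, B4->F, B8->S, B7->F, B10->E, B9->T, B10->E, B9->T, B10->E, B9->T, B10->S, ...; hits B1=F, B2=T, B3=F, B4=F, B5=E, B7=F, B8=S, B9=T, B9=F, B10=S, B10=E
test 3 (k=6, u=13) fires B1->T, B2->T, B3->T, B5->E, B4->T, B6->F, B5->S, B4->F, B8->E, B7->T, B10->E, B9->F; hits B1=T, B2=T, B3=T, B4=T, B4=F, B5=S, B5=E, B6=F, B7=T, B8=E, B9=F, B10=E
test 4 (k=8, u=7) fires B1->F, B2->T, B3->F, B5->S, B4->F, B8->S, B7->F, B10->E, B9->F; hits B1=F, B2=T, B3=F, B4=F, B5=S, B7=F, B8=S, B9=F, B10=E
test 5 (k=3, u=8) fires B1->F, B2->T, B3->F, B5->E, B4->F, B8->S, B7->F, B10->E, B9->F; hits B1=F, B2=T, B3=F, B4=F, B5=E, B7=F, B8=S, B9=F, B10=E
test 6 (k=6, u=15) fires B1->T, B2->F, B3->T, B5->E, B4->T, B6->T, B5->S, B4->F, B8->E, B7->T, B10->E, B9->F; hits B1=T, B2=F, B3=T, B4=T, B4=F, B5=S, B5=E, B6=T, B7=T, B8=E, B9=F, B10=E
test 7 (k=3, u=4) fires B1->F, B2->T, B3->F, B5->E, B4->F, B8->S, B7->F, B10->E, B9->F; hits B1=F, B2=T, B3=F, B4=F, B5=E, B7=F, B8=S, B9=F, B10=E
test 8 (k=4, u=15) fires B1->T, B2->F, B3->F, B5->S, B4->F, B8->E, B7->T, B10->E, B9->F; hits B1=T, B2=F, B3=F, B4=F, B5=S, B7=T, B8=E, B9=F, B10=E
test 9 (k=3, u=11) fires B1->F, B2->T, B3->F, B5->S, B4->F, B8->S, B7->F, B10->E, B9->F; hits B1=F, B2=T, B3=F, B4=F, B5=S, B7=F, B8=S, B9=F, B10=E
together the pool reaches 20 outcomes: B1=T, B1=F, B2=T, B2=F, B3=T, B3=F, B4=T, B4=F, B5=S, B5=E, B6=T, B6=F, B7=T, B7=F, B8=S, B8=E, B9=T, B9=F, B10=S, B10=E
checked all size-1 subsets: none covers 20 outcomes (max 12/20)
checked all size-2 subsets: none covers 20 outcomes (max 19/20)
the canonical winner is {2, 3, 6}: size 3, full 20-outcome coverage, earliest index list among size-3 covers
Answer: 3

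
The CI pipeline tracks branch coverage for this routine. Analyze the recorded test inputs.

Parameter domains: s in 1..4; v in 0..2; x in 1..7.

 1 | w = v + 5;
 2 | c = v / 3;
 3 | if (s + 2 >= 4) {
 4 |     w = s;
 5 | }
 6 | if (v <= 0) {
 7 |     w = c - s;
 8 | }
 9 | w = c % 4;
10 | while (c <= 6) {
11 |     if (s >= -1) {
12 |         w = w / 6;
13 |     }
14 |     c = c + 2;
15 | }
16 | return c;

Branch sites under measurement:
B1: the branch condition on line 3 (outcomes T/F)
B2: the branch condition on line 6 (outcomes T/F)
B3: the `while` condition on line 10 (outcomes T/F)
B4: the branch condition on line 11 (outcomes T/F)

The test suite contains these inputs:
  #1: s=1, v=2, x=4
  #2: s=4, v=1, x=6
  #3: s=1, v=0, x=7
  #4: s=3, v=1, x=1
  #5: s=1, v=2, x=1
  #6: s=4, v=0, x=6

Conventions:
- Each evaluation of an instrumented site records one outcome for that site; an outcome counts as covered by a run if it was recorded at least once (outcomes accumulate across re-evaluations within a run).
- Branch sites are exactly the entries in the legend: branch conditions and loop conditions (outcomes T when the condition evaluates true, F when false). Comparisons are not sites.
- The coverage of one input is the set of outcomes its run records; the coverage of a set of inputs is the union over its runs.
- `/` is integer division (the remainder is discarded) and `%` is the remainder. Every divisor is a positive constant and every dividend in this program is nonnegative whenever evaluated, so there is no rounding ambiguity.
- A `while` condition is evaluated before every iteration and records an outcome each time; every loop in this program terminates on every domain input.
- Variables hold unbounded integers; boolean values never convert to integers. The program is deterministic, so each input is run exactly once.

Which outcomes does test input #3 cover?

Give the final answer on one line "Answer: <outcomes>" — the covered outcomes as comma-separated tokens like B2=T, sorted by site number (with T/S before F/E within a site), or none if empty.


Tracing the run of input #3 (s=1, v=0, x=7):
  B1->F, B2->T, B3->T, B4->T, B3->T, B4->T, B3->T, B4->T, B3->T, B4->T
  B3->F
as a set, this run covers: B1=F, B2=T, B3=T, B3=F, B4=T
Answer: B1=F, B2=T, B3=T, B3=F, B4=T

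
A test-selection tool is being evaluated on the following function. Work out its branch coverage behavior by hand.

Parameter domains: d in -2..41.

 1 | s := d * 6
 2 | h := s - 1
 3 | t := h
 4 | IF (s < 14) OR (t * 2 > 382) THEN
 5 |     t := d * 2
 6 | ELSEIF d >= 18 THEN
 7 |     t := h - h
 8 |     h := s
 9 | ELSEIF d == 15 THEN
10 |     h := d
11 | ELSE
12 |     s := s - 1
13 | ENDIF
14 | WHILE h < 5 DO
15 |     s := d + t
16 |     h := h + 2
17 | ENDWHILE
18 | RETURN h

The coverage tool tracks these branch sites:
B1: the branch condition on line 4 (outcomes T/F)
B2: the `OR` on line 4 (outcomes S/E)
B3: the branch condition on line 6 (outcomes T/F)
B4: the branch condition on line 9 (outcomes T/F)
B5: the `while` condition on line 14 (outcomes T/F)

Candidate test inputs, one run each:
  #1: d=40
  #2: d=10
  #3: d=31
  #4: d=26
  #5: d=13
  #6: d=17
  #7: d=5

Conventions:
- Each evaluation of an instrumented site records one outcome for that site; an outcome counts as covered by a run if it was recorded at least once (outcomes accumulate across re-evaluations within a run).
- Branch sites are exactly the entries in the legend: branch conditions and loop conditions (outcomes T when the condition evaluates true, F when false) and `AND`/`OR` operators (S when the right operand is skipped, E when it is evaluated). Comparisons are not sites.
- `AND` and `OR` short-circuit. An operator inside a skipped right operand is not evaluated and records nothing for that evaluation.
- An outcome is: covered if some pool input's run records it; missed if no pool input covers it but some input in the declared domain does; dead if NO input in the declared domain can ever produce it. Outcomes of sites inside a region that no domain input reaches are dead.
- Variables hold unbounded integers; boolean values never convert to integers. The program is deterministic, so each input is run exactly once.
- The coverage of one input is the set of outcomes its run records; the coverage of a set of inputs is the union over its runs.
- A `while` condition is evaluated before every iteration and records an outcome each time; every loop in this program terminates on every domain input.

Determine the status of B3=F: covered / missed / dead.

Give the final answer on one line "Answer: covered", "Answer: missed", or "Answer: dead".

B3=F is recorded by pool input(s) 2, 5, 6, 7 -> covered

Answer: covered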